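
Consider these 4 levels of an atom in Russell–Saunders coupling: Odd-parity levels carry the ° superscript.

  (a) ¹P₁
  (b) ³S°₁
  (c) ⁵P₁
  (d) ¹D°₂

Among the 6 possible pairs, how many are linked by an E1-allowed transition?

(a)–(b): forbidden (ΔS).
(a)–(c): forbidden (parity, ΔS).
(a)–(d): allowed.
(b)–(c): forbidden (ΔS).
(b)–(d): forbidden (parity, ΔS, ΔL).
(c)–(d): forbidden (ΔS).
Allowed pairs: 1 of 6.

1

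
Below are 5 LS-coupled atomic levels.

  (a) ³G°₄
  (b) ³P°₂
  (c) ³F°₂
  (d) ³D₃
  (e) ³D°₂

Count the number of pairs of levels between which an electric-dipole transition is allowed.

3

(a)–(b): forbidden (parity, ΔL, ΔJ).
(a)–(c): forbidden (parity, ΔJ).
(a)–(d): forbidden (ΔL).
(a)–(e): forbidden (parity, ΔL, ΔJ).
(b)–(c): forbidden (parity, ΔL).
(b)–(d): allowed.
(b)–(e): forbidden (parity).
(c)–(d): allowed.
(c)–(e): forbidden (parity).
(d)–(e): allowed.
Allowed pairs: 3 of 10.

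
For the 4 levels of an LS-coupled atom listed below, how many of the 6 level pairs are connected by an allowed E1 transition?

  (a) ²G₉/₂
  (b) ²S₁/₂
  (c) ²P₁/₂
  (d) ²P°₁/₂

(a)–(b): forbidden (parity, ΔL, ΔJ).
(a)–(c): forbidden (parity, ΔL, ΔJ).
(a)–(d): forbidden (ΔL, ΔJ).
(b)–(c): forbidden (parity).
(b)–(d): allowed.
(c)–(d): allowed.
Allowed pairs: 2 of 6.

2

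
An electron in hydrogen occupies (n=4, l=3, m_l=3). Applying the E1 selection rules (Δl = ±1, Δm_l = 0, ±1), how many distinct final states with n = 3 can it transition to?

E1 requires Δl = ±1, so l_f ∈ {2, 4}; with 0 ≤ l_f ≤ n_f−1 = 2, the allowed l_f values are {2}.
For l_f = 2: m_f ∈ {m_i−1, m_i, m_i+1} ∩ [−2, 2] = {2} → 1 state.
Total: 1.

1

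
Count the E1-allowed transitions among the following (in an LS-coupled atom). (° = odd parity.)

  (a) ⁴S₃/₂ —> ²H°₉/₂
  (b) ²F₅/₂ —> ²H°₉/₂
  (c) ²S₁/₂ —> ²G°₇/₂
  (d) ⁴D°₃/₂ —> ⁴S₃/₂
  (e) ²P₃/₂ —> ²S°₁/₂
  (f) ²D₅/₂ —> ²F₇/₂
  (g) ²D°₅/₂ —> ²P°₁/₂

(a) forbidden (ΔS, ΔL, ΔJ fail)
(b) forbidden (ΔL, ΔJ fail)
(c) forbidden (ΔL, ΔJ fail)
(d) forbidden (ΔL fails)
(e) allowed
(f) forbidden (parity fails)
(g) forbidden (parity, ΔJ fail)
Total allowed: 1 of 7.

1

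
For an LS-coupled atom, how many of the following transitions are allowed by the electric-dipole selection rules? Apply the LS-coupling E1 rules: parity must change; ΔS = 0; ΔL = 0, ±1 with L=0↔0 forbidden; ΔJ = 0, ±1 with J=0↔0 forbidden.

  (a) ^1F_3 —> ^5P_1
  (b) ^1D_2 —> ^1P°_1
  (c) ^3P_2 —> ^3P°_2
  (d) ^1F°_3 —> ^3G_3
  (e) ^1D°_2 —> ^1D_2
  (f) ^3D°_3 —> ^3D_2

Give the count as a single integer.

4

(a) forbidden (parity, ΔS, ΔL, ΔJ fail)
(b) allowed
(c) allowed
(d) forbidden (ΔS fails)
(e) allowed
(f) allowed
Total allowed: 4 of 6.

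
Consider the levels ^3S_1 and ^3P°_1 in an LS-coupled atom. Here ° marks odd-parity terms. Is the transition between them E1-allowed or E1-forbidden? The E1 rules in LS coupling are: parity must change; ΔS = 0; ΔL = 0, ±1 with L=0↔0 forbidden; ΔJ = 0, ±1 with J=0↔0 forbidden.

Initial level: S=1, L=0, J=1, parity even. Final level: S=1, L=1, J=1, parity odd.
Parity must change: even → odd — passes.
ΔS = 0: S: 1 → 1 — passes.
ΔL = 0, ±1 (not L=0↔0): L: 0 → 1, ΔL = +1 — passes.
ΔJ = 0, ±1 (not J=0↔0): J: 1 → 1, ΔJ = +0 — passes.
All four E1 rules are satisfied.

allowed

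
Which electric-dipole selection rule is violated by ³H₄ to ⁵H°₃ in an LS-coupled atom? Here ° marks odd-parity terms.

the ΔS = 0 rule

Initial level: S=1, L=5, J=4, parity even. Final level: S=2, L=5, J=3, parity odd.
Parity must change: even → odd — satisfied.
ΔS = 0: S: 1 → 2 — violated.
ΔL = 0, ±1 (not L=0↔0): L: 5 → 5, ΔL = +0 — satisfied.
ΔJ = 0, ±1 (not J=0↔0): J: 4 → 3, ΔJ = -1 — satisfied.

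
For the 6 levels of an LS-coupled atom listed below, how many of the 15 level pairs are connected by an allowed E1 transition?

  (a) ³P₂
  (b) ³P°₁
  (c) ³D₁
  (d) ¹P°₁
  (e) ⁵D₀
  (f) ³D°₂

4

(a)–(b): allowed.
(a)–(c): forbidden (parity).
(a)–(d): forbidden (ΔS).
(a)–(e): forbidden (parity, ΔS, ΔJ).
(a)–(f): allowed.
(b)–(c): allowed.
(b)–(d): forbidden (parity, ΔS).
(b)–(e): forbidden (ΔS).
(b)–(f): forbidden (parity).
(c)–(d): forbidden (ΔS).
(c)–(e): forbidden (parity, ΔS).
(c)–(f): allowed.
(d)–(e): forbidden (ΔS).
(d)–(f): forbidden (parity, ΔS).
(e)–(f): forbidden (ΔS, ΔJ).
Allowed pairs: 4 of 15.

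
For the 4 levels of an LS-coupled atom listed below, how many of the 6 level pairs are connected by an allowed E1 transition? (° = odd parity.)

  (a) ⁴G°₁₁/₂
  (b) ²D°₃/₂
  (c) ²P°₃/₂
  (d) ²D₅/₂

2

(a)–(b): forbidden (parity, ΔS, ΔL, ΔJ).
(a)–(c): forbidden (parity, ΔS, ΔL, ΔJ).
(a)–(d): forbidden (ΔS, ΔL, ΔJ).
(b)–(c): forbidden (parity).
(b)–(d): allowed.
(c)–(d): allowed.
Allowed pairs: 2 of 6.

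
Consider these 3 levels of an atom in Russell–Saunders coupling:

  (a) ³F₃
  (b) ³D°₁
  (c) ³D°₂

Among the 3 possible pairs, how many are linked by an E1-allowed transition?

(a)–(b): forbidden (ΔJ).
(a)–(c): allowed.
(b)–(c): forbidden (parity).
Allowed pairs: 1 of 3.

1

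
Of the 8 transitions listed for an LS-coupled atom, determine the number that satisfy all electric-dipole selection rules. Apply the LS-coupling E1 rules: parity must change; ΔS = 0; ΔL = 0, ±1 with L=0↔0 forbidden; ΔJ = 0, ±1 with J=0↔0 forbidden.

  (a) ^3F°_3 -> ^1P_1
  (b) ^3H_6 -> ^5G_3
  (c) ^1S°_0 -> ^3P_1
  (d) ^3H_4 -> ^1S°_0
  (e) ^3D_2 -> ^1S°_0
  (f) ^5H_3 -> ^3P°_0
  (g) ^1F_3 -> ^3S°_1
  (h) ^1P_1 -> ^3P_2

0

(a) forbidden (ΔS, ΔL, ΔJ fail)
(b) forbidden (parity, ΔS, ΔJ fail)
(c) forbidden (ΔS fails)
(d) forbidden (ΔS, ΔL, ΔJ fail)
(e) forbidden (ΔS, ΔL, ΔJ fail)
(f) forbidden (ΔS, ΔL, ΔJ fail)
(g) forbidden (ΔS, ΔL, ΔJ fail)
(h) forbidden (parity, ΔS fail)
Total allowed: 0 of 8.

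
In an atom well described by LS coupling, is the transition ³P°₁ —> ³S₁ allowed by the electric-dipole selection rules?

allowed

ΔL = 0, ±1 (not L=0↔0): L: 1 → 0, ΔL = -1 — satisfied.
Parity must change: odd → even — satisfied.
ΔS = 0: S: 1 → 1 — satisfied.
ΔJ = 0, ±1 (not J=0↔0): J: 1 → 1, ΔJ = +0 — satisfied.
All four E1 rules are satisfied.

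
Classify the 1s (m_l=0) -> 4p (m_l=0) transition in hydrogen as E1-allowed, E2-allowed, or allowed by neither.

Δl = 1 − 0 = +1; l_i + l_f = 1.
Δm_l = +0.
E1 (Δl = ±1, |Δm_l| ≤ 1): satisfied.
E2 (Δl = 0,±2, l_i+l_f ≥ 2, |Δm_l| ≤ 2): not satisfied.

E1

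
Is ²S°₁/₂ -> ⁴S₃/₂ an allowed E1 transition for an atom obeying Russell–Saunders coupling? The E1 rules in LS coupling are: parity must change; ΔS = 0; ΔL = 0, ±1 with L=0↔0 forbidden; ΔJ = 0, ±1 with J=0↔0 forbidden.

forbidden

Parity must change: odd → even — ok.
ΔS = 0: S: 1/2 → 3/2 — fails.
ΔL = 0, ±1 (not L=0↔0): L: 0 → 0, ΔL = +0 — fails.
ΔJ = 0, ±1 (not J=0↔0): J: 1/2 → 3/2, ΔJ = +1 — ok.
Rule(s) violated: ΔS, ΔL.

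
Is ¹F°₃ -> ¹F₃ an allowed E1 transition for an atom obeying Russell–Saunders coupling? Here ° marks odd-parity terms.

Initial level: S=0, L=3, J=3, parity odd. Final level: S=0, L=3, J=3, parity even.
Parity must change: odd → even — satisfied.
ΔS = 0: S: 0 → 0 — satisfied.
ΔL = 0, ±1 (not L=0↔0): L: 3 → 3, ΔL = +0 — satisfied.
ΔJ = 0, ±1 (not J=0↔0): J: 3 → 3, ΔJ = +0 — satisfied.
All four E1 rules are satisfied.

allowed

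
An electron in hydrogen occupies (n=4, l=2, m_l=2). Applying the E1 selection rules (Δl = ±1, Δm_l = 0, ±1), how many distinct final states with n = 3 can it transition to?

1

E1 requires Δl = ±1, so l_f ∈ {1, 3}; with 0 ≤ l_f ≤ n_f−1 = 2, the allowed l_f values are {1}.
For l_f = 1: m_f ∈ {m_i−1, m_i, m_i+1} ∩ [−1, 1] = {1} → 1 state.
Total: 1.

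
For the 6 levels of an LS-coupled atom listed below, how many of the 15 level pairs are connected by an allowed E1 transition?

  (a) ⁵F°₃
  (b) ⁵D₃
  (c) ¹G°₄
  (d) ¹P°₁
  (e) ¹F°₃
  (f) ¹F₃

3

(a)–(b): allowed.
(a)–(c): forbidden (parity, ΔS).
(a)–(d): forbidden (parity, ΔS, ΔL, ΔJ).
(a)–(e): forbidden (parity, ΔS).
(a)–(f): forbidden (ΔS).
(b)–(c): forbidden (ΔS, ΔL).
(b)–(d): forbidden (ΔS, ΔJ).
(b)–(e): forbidden (ΔS).
(b)–(f): forbidden (parity, ΔS).
(c)–(d): forbidden (parity, ΔL, ΔJ).
(c)–(e): forbidden (parity).
(c)–(f): allowed.
(d)–(e): forbidden (parity, ΔL, ΔJ).
(d)–(f): forbidden (ΔL, ΔJ).
(e)–(f): allowed.
Allowed pairs: 3 of 15.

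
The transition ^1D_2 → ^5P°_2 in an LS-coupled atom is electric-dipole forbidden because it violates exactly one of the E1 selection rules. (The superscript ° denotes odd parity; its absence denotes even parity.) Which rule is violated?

the ΔS = 0 rule

Initial level: S=0, L=2, J=2, parity even. Final level: S=2, L=1, J=2, parity odd.
Parity must change: even → odd — ✓.
ΔS = 0: S: 0 → 2 — ✗.
ΔL = 0, ±1 (not L=0↔0): L: 2 → 1, ΔL = -1 — ✓.
ΔJ = 0, ±1 (not J=0↔0): J: 2 → 2, ΔJ = +0 — ✓.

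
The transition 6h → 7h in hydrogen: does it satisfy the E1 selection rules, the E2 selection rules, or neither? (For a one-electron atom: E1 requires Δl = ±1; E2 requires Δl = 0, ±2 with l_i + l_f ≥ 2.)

E2

Δl = 5 − 5 = +0; l_i + l_f = 10.
E1 (Δl = ±1): not satisfied.
E2 (Δl = 0,±2, l_i+l_f ≥ 2): satisfied.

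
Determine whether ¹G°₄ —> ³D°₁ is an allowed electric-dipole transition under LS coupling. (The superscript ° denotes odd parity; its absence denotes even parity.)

forbidden

Reading off the term symbols: S 0→1, L 4→2, J 4→1, parity odd→odd.
ΔJ = 0, ±1 (not J=0↔0): J: 4 → 1, ΔJ = -3 — ✗.
Parity must change: odd → odd — ✗.
ΔL = 0, ±1 (not L=0↔0): L: 4 → 2, ΔL = -2 — ✗.
ΔS = 0: S: 0 → 1 — ✗.
Rule(s) violated: parity, ΔS, ΔL, ΔJ.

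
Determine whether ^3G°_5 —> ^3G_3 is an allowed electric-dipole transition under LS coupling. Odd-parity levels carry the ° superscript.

forbidden

Parity must change: odd → even — ✓.
ΔS = 0: S: 1 → 1 — ✓.
ΔL = 0, ±1 (not L=0↔0): L: 4 → 4, ΔL = +0 — ✓.
ΔJ = 0, ±1 (not J=0↔0): J: 5 → 3, ΔJ = -2 — ✗.
Rule(s) violated: ΔJ.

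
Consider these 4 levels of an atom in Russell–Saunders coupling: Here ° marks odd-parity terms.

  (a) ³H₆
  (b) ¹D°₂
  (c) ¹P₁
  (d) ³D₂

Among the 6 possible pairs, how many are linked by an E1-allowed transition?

1

(a)–(b): forbidden (ΔS, ΔL, ΔJ).
(a)–(c): forbidden (parity, ΔS, ΔL, ΔJ).
(a)–(d): forbidden (parity, ΔL, ΔJ).
(b)–(c): allowed.
(b)–(d): forbidden (ΔS).
(c)–(d): forbidden (parity, ΔS).
Allowed pairs: 1 of 6.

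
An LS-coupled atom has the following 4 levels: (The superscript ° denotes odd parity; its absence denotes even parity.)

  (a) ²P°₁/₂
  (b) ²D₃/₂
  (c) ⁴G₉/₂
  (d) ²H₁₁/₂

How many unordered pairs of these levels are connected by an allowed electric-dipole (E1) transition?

1

(a)–(b): allowed.
(a)–(c): forbidden (ΔS, ΔL, ΔJ).
(a)–(d): forbidden (ΔL, ΔJ).
(b)–(c): forbidden (parity, ΔS, ΔL, ΔJ).
(b)–(d): forbidden (parity, ΔL, ΔJ).
(c)–(d): forbidden (parity, ΔS).
Allowed pairs: 1 of 6.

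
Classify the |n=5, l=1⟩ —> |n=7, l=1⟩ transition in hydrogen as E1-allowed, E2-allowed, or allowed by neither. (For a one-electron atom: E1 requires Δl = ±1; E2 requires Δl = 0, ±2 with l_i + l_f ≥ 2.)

Δl = 1 − 1 = +0; l_i + l_f = 2.
E1 (Δl = ±1): not satisfied.
E2 (Δl = 0,±2, l_i+l_f ≥ 2): satisfied.

E2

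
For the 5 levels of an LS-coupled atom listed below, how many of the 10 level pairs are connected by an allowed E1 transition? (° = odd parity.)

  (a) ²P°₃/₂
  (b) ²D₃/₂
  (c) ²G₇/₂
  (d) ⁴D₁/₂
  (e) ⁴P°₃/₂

2

(a)–(b): allowed.
(a)–(c): forbidden (ΔL, ΔJ).
(a)–(d): forbidden (ΔS).
(a)–(e): forbidden (parity, ΔS).
(b)–(c): forbidden (parity, ΔL, ΔJ).
(b)–(d): forbidden (parity, ΔS).
(b)–(e): forbidden (ΔS).
(c)–(d): forbidden (parity, ΔS, ΔL, ΔJ).
(c)–(e): forbidden (ΔS, ΔL, ΔJ).
(d)–(e): allowed.
Allowed pairs: 2 of 10.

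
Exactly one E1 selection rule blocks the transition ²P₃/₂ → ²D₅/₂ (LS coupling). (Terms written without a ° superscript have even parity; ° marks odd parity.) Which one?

ΔJ = 0, ±1 (not J=0↔0): J: 3/2 → 5/2, ΔJ = +1 — satisfied.
ΔS = 0: S: 1/2 → 1/2 — satisfied.
ΔL = 0, ±1 (not L=0↔0): L: 1 → 2, ΔL = +1 — satisfied.
Parity must change: even → even — violated.

parity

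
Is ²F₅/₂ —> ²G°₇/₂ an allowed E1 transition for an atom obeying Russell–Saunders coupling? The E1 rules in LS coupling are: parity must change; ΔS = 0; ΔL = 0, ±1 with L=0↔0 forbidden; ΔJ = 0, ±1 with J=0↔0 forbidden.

allowed

Reading off the term symbols: S 1/2→1/2, L 3→4, J 5/2→7/2, parity even→odd.
Parity must change: even → odd — satisfied.
ΔS = 0: S: 1/2 → 1/2 — satisfied.
ΔL = 0, ±1 (not L=0↔0): L: 3 → 4, ΔL = +1 — satisfied.
ΔJ = 0, ±1 (not J=0↔0): J: 5/2 → 7/2, ΔJ = +1 — satisfied.
All four E1 rules are satisfied.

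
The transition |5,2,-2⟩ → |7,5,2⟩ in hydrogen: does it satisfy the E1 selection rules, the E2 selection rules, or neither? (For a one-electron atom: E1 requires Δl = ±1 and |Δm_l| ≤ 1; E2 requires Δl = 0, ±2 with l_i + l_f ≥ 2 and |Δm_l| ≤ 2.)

Δl = 5 − 2 = +3; l_i + l_f = 7.
Δm_l = +4.
E1 (Δl = ±1, |Δm_l| ≤ 1): not satisfied.
E2 (Δl = 0,±2, l_i+l_f ≥ 2, |Δm_l| ≤ 2): not satisfied.

neither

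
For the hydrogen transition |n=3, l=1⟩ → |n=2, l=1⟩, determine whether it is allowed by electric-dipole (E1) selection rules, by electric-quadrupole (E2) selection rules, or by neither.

Δl = 1 − 1 = +0; l_i + l_f = 2.
E1 (Δl = ±1): not satisfied.
E2 (Δl = 0,±2, l_i+l_f ≥ 2): satisfied.

E2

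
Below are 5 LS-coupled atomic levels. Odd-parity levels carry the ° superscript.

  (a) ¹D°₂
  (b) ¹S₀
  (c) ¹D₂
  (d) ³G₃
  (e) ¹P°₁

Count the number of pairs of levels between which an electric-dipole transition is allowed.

(a)–(b): forbidden (ΔL, ΔJ).
(a)–(c): allowed.
(a)–(d): forbidden (ΔS, ΔL).
(a)–(e): forbidden (parity).
(b)–(c): forbidden (parity, ΔL, ΔJ).
(b)–(d): forbidden (parity, ΔS, ΔL, ΔJ).
(b)–(e): allowed.
(c)–(d): forbidden (parity, ΔS, ΔL).
(c)–(e): allowed.
(d)–(e): forbidden (ΔS, ΔL, ΔJ).
Allowed pairs: 3 of 10.

3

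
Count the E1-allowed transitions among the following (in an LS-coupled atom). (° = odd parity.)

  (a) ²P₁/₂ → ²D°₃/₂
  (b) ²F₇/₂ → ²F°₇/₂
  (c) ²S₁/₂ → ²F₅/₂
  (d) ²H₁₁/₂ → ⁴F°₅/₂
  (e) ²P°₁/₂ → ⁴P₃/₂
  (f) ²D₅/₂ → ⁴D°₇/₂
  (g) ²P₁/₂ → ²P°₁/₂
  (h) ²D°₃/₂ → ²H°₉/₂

3

(a) allowed
(b) allowed
(c) forbidden (parity, ΔL, ΔJ fail)
(d) forbidden (ΔS, ΔL, ΔJ fail)
(e) forbidden (ΔS fails)
(f) forbidden (ΔS fails)
(g) allowed
(h) forbidden (parity, ΔL, ΔJ fail)
Total allowed: 3 of 8.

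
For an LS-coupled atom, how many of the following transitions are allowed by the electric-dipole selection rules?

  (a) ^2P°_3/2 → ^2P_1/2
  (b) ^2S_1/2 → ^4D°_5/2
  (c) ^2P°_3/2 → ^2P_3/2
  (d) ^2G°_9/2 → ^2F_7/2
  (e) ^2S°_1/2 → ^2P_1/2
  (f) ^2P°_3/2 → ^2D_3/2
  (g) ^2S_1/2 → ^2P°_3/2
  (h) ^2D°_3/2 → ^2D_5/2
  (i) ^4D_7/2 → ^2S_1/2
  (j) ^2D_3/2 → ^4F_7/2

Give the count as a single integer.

7

(a) allowed
(b) forbidden (ΔS, ΔL, ΔJ fail)
(c) allowed
(d) allowed
(e) allowed
(f) allowed
(g) allowed
(h) allowed
(i) forbidden (parity, ΔS, ΔL, ΔJ fail)
(j) forbidden (parity, ΔS, ΔJ fail)
Total allowed: 7 of 10.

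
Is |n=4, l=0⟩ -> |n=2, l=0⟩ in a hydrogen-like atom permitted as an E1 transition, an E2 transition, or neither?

Δl = 0 − 0 = +0; l_i + l_f = 0.
E1 (Δl = ±1): not satisfied.
E2 (Δl = 0,±2, l_i+l_f ≥ 2): not satisfied.

neither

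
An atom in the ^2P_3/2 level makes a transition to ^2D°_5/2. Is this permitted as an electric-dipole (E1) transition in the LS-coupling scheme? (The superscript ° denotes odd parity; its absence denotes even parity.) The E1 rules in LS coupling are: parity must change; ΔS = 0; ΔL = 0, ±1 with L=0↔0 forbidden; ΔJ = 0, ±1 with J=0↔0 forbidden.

Parity must change: even → odd — ✓.
ΔS = 0: S: 1/2 → 1/2 — ✓.
ΔL = 0, ±1 (not L=0↔0): L: 1 → 2, ΔL = +1 — ✓.
ΔJ = 0, ±1 (not J=0↔0): J: 3/2 → 5/2, ΔJ = +1 — ✓.
All four E1 rules are satisfied.

allowed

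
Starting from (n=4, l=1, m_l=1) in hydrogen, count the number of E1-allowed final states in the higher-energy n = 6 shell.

4

E1 requires Δl = ±1, so l_f ∈ {0, 2}; with 0 ≤ l_f ≤ n_f−1 = 5, the allowed l_f values are {0, 2}.
For l_f = 0: m_f ∈ {m_i−1, m_i, m_i+1} ∩ [−0, 0] = {0} → 1 state.
For l_f = 2: m_f ∈ {m_i−1, m_i, m_i+1} ∩ [−2, 2] = {0, 1, 2} → 3 states.
Total: 4.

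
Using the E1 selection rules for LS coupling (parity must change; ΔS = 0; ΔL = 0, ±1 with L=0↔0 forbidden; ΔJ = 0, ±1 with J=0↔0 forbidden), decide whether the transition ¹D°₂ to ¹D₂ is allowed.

allowed

Reading off the term symbols: S 0→0, L 2→2, J 2→2, parity odd→even.
Parity must change: odd → even — passes.
ΔS = 0: S: 0 → 0 — passes.
ΔJ = 0, ±1 (not J=0↔0): J: 2 → 2, ΔJ = +0 — passes.
ΔL = 0, ±1 (not L=0↔0): L: 2 → 2, ΔL = +0 — passes.
All four E1 rules are satisfied.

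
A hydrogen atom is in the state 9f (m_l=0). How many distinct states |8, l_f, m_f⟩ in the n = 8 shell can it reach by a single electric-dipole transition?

6

E1 requires Δl = ±1, so l_f ∈ {2, 4}; with 0 ≤ l_f ≤ n_f−1 = 7, the allowed l_f values are {2, 4}.
For l_f = 2: m_f ∈ {m_i−1, m_i, m_i+1} ∩ [−2, 2] = {-1, 0, 1} → 3 states.
For l_f = 4: m_f ∈ {m_i−1, m_i, m_i+1} ∩ [−4, 4] = {-1, 0, 1} → 3 states.
Total: 6.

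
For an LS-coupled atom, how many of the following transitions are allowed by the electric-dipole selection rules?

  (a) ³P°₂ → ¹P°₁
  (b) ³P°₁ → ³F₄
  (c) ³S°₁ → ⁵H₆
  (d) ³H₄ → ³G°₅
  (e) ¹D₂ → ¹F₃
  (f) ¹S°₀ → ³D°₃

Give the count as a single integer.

1

(a) forbidden (parity, ΔS fail)
(b) forbidden (ΔL, ΔJ fail)
(c) forbidden (ΔS, ΔL, ΔJ fail)
(d) allowed
(e) forbidden (parity fails)
(f) forbidden (parity, ΔS, ΔL, ΔJ fail)
Total allowed: 1 of 6.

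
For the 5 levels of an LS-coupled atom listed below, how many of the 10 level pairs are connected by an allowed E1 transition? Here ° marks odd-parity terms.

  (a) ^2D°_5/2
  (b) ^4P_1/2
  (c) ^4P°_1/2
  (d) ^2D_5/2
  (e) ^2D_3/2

(a)–(b): forbidden (ΔS, ΔJ).
(a)–(c): forbidden (parity, ΔS, ΔJ).
(a)–(d): allowed.
(a)–(e): allowed.
(b)–(c): allowed.
(b)–(d): forbidden (parity, ΔS, ΔJ).
(b)–(e): forbidden (parity, ΔS).
(c)–(d): forbidden (ΔS, ΔJ).
(c)–(e): forbidden (ΔS).
(d)–(e): forbidden (parity).
Allowed pairs: 3 of 10.

3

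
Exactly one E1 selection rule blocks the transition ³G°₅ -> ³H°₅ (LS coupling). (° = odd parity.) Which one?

Parity must change: odd → odd — fails.
ΔS = 0: S: 1 → 1 — passes.
ΔL = 0, ±1 (not L=0↔0): L: 4 → 5, ΔL = +1 — passes.
ΔJ = 0, ±1 (not J=0↔0): J: 5 → 5, ΔJ = +0 — passes.

parity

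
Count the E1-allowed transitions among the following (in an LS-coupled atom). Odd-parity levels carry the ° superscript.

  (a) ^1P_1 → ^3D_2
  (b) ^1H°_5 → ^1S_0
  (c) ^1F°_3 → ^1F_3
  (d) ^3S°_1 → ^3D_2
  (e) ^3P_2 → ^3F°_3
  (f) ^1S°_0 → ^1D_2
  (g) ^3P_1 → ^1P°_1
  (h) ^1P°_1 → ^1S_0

2

(a) forbidden (parity, ΔS fail)
(b) forbidden (ΔL, ΔJ fail)
(c) allowed
(d) forbidden (ΔL fails)
(e) forbidden (ΔL fails)
(f) forbidden (ΔL, ΔJ fail)
(g) forbidden (ΔS fails)
(h) allowed
Total allowed: 2 of 8.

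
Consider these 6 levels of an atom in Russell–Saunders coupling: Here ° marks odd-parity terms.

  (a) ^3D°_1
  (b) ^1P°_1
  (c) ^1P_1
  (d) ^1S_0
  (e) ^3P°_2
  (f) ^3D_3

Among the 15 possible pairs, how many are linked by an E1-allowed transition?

3

(a)–(b): forbidden (parity, ΔS).
(a)–(c): forbidden (ΔS).
(a)–(d): forbidden (ΔS, ΔL).
(a)–(e): forbidden (parity).
(a)–(f): forbidden (ΔJ).
(b)–(c): allowed.
(b)–(d): allowed.
(b)–(e): forbidden (parity, ΔS).
(b)–(f): forbidden (ΔS, ΔJ).
(c)–(d): forbidden (parity).
(c)–(e): forbidden (ΔS).
(c)–(f): forbidden (parity, ΔS, ΔJ).
(d)–(e): forbidden (ΔS, ΔJ).
(d)–(f): forbidden (parity, ΔS, ΔL, ΔJ).
(e)–(f): allowed.
Allowed pairs: 3 of 15.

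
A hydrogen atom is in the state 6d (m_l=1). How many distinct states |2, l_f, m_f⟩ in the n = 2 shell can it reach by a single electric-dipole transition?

E1 requires Δl = ±1, so l_f ∈ {1, 3}; with 0 ≤ l_f ≤ n_f−1 = 1, the allowed l_f values are {1}.
For l_f = 1: m_f ∈ {m_i−1, m_i, m_i+1} ∩ [−1, 1] = {0, 1} → 2 states.
Total: 2.

2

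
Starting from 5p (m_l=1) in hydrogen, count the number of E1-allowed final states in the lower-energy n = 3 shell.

4

E1 requires Δl = ±1, so l_f ∈ {0, 2}; with 0 ≤ l_f ≤ n_f−1 = 2, the allowed l_f values are {0, 2}.
For l_f = 0: m_f ∈ {m_i−1, m_i, m_i+1} ∩ [−0, 0] = {0} → 1 state.
For l_f = 2: m_f ∈ {m_i−1, m_i, m_i+1} ∩ [−2, 2] = {0, 1, 2} → 3 states.
Total: 4.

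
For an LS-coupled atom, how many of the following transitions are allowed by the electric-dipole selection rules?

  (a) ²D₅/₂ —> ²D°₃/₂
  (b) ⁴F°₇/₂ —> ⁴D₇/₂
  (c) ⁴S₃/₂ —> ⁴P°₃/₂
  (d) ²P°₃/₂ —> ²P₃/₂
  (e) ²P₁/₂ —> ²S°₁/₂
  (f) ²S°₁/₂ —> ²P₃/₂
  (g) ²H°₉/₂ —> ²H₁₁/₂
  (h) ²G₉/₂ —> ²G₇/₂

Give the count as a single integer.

7

(a) allowed
(b) allowed
(c) allowed
(d) allowed
(e) allowed
(f) allowed
(g) allowed
(h) forbidden (parity fails)
Total allowed: 7 of 8.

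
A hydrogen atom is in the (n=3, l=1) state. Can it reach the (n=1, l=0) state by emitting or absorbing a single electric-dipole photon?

Δl = 0 − 1 = -1; the E1 rule Δl = ±1 is satisfied.
All E1 selection rules are satisfied.

allowed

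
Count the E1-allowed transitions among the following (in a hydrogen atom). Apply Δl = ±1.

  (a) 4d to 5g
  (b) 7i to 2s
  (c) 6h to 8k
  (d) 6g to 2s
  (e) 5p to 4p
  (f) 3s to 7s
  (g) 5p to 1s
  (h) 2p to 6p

(a) forbidden — Δl = +2 (E1 requires Δl = ±1)
(b) forbidden — Δl = -6 (E1 requires Δl = ±1)
(c) forbidden — Δl = +2 (E1 requires Δl = ±1)
(d) forbidden — Δl = -4 (E1 requires Δl = ±1)
(e) forbidden — Δl = +0 (E1 requires Δl = ±1)
(f) forbidden — Δl = +0 (E1 requires Δl = ±1)
(g) allowed
(h) forbidden — Δl = +0 (E1 requires Δl = ±1)
Total allowed: 1 of 8.

1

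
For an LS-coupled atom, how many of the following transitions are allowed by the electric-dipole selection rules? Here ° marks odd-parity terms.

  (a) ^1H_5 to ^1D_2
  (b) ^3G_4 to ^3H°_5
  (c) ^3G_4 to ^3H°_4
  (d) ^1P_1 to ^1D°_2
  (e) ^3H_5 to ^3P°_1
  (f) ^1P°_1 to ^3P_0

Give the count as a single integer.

(a) forbidden (parity, ΔL, ΔJ fail)
(b) allowed
(c) allowed
(d) allowed
(e) forbidden (ΔL, ΔJ fail)
(f) forbidden (ΔS fails)
Total allowed: 3 of 6.

3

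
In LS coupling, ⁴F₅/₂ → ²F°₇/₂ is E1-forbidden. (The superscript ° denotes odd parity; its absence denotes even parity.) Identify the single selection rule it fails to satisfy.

the ΔS = 0 rule

Initial level: S=3/2, L=3, J=5/2, parity even. Final level: S=1/2, L=3, J=7/2, parity odd.
Parity must change: even → odd — passes.
ΔS = 0: S: 3/2 → 1/2 — fails.
ΔL = 0, ±1 (not L=0↔0): L: 3 → 3, ΔL = +0 — passes.
ΔJ = 0, ±1 (not J=0↔0): J: 5/2 → 7/2, ΔJ = +1 — passes.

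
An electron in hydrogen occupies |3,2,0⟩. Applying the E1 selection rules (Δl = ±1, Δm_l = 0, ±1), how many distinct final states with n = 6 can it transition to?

6

E1 requires Δl = ±1, so l_f ∈ {1, 3}; with 0 ≤ l_f ≤ n_f−1 = 5, the allowed l_f values are {1, 3}.
For l_f = 1: m_f ∈ {m_i−1, m_i, m_i+1} ∩ [−1, 1] = {-1, 0, 1} → 3 states.
For l_f = 3: m_f ∈ {m_i−1, m_i, m_i+1} ∩ [−3, 3] = {-1, 0, 1} → 3 states.
Total: 6.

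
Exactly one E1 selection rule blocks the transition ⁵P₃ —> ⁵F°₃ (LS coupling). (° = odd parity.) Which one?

Reading off the term symbols: S 2→2, L 1→3, J 3→3, parity even→odd.
Parity must change: even → odd — passes.
ΔS = 0: S: 2 → 2 — passes.
ΔL = 0, ±1 (not L=0↔0): L: 1 → 3, ΔL = +2 — fails.
ΔJ = 0, ±1 (not J=0↔0): J: 3 → 3, ΔJ = +0 — passes.

the ΔL = 0, ±1 rule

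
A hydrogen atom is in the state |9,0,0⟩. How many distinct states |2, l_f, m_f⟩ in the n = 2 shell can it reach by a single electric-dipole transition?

E1 requires Δl = ±1, so l_f ∈ {-1, 1}; with 0 ≤ l_f ≤ n_f−1 = 1, the allowed l_f values are {1}.
For l_f = 1: m_f ∈ {m_i−1, m_i, m_i+1} ∩ [−1, 1] = {-1, 0, 1} → 3 states.
Total: 3.

3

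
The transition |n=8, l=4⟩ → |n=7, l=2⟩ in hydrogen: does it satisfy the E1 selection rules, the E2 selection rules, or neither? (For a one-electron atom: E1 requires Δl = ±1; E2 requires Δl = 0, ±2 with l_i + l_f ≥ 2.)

E2

Δl = 2 − 4 = -2; l_i + l_f = 6.
E1 (Δl = ±1): not satisfied.
E2 (Δl = 0,±2, l_i+l_f ≥ 2): satisfied.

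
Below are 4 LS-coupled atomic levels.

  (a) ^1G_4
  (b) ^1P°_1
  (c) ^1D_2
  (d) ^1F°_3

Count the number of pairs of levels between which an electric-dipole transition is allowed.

3

(a)–(b): forbidden (ΔL, ΔJ).
(a)–(c): forbidden (parity, ΔL, ΔJ).
(a)–(d): allowed.
(b)–(c): allowed.
(b)–(d): forbidden (parity, ΔL, ΔJ).
(c)–(d): allowed.
Allowed pairs: 3 of 6.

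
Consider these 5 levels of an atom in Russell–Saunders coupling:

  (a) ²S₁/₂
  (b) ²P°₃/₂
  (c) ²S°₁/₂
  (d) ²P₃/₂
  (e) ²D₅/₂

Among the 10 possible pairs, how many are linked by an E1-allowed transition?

4

(a)–(b): allowed.
(a)–(c): forbidden (ΔL).
(a)–(d): forbidden (parity).
(a)–(e): forbidden (parity, ΔL, ΔJ).
(b)–(c): forbidden (parity).
(b)–(d): allowed.
(b)–(e): allowed.
(c)–(d): allowed.
(c)–(e): forbidden (ΔL, ΔJ).
(d)–(e): forbidden (parity).
Allowed pairs: 4 of 10.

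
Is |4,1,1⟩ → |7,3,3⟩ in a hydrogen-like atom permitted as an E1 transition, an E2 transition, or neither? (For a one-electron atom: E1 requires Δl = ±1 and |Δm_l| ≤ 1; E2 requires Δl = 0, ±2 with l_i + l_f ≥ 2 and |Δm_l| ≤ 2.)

Δl = 3 − 1 = +2; l_i + l_f = 4.
Δm_l = +2.
E1 (Δl = ±1, |Δm_l| ≤ 1): not satisfied.
E2 (Δl = 0,±2, l_i+l_f ≥ 2, |Δm_l| ≤ 2): satisfied.

E2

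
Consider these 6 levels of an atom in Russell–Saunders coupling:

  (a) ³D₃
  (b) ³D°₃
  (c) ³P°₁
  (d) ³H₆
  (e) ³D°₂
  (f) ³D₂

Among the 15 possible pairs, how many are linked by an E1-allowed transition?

5

(a)–(b): allowed.
(a)–(c): forbidden (ΔJ).
(a)–(d): forbidden (parity, ΔL, ΔJ).
(a)–(e): allowed.
(a)–(f): forbidden (parity).
(b)–(c): forbidden (parity, ΔJ).
(b)–(d): forbidden (ΔL, ΔJ).
(b)–(e): forbidden (parity).
(b)–(f): allowed.
(c)–(d): forbidden (ΔL, ΔJ).
(c)–(e): forbidden (parity).
(c)–(f): allowed.
(d)–(e): forbidden (ΔL, ΔJ).
(d)–(f): forbidden (parity, ΔL, ΔJ).
(e)–(f): allowed.
Allowed pairs: 5 of 15.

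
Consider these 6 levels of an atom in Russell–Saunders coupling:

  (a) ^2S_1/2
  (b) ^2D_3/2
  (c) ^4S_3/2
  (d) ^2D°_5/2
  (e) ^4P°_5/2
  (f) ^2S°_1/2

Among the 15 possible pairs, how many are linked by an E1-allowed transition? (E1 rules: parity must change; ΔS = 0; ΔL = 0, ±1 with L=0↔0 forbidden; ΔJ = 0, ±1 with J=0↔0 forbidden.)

2

(a)–(b): forbidden (parity, ΔL).
(a)–(c): forbidden (parity, ΔS, ΔL).
(a)–(d): forbidden (ΔL, ΔJ).
(a)–(e): forbidden (ΔS, ΔJ).
(a)–(f): forbidden (ΔL).
(b)–(c): forbidden (parity, ΔS, ΔL).
(b)–(d): allowed.
(b)–(e): forbidden (ΔS).
(b)–(f): forbidden (ΔL).
(c)–(d): forbidden (ΔS, ΔL).
(c)–(e): allowed.
(c)–(f): forbidden (ΔS, ΔL).
(d)–(e): forbidden (parity, ΔS).
(d)–(f): forbidden (parity, ΔL, ΔJ).
(e)–(f): forbidden (parity, ΔS, ΔJ).
Allowed pairs: 2 of 15.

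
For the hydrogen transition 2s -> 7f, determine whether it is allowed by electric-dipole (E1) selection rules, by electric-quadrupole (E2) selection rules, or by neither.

neither

Δl = 3 − 0 = +3; l_i + l_f = 3.
E1 (Δl = ±1): not satisfied.
E2 (Δl = 0,±2, l_i+l_f ≥ 2): not satisfied.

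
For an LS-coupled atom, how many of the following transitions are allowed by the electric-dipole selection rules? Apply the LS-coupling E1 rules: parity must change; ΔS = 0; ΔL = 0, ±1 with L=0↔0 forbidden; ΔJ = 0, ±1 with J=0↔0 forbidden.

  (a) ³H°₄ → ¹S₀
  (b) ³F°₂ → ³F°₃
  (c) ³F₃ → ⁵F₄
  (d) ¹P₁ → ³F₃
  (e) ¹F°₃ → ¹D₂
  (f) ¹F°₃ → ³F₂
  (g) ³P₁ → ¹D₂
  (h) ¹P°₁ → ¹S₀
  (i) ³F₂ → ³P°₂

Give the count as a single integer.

2

(a) forbidden (ΔS, ΔL, ΔJ fail)
(b) forbidden (parity fails)
(c) forbidden (parity, ΔS fail)
(d) forbidden (parity, ΔS, ΔL, ΔJ fail)
(e) allowed
(f) forbidden (ΔS fails)
(g) forbidden (parity, ΔS fail)
(h) allowed
(i) forbidden (ΔL fails)
Total allowed: 2 of 9.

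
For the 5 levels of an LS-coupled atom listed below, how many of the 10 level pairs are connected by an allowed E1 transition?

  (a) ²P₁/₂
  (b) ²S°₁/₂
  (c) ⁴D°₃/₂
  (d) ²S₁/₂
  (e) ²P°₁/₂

(a)–(b): allowed.
(a)–(c): forbidden (ΔS).
(a)–(d): forbidden (parity).
(a)–(e): allowed.
(b)–(c): forbidden (parity, ΔS, ΔL).
(b)–(d): forbidden (ΔL).
(b)–(e): forbidden (parity).
(c)–(d): forbidden (ΔS, ΔL).
(c)–(e): forbidden (parity, ΔS).
(d)–(e): allowed.
Allowed pairs: 3 of 10.

3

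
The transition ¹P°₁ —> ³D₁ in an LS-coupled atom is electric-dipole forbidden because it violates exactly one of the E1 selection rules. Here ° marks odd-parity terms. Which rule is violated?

Reading off the term symbols: S 0→1, L 1→2, J 1→1, parity odd→even.
ΔL = 0, ±1 (not L=0↔0): L: 1 → 2, ΔL = +1 — ok.
Parity must change: odd → even — ok.
ΔJ = 0, ±1 (not J=0↔0): J: 1 → 1, ΔJ = +0 — ok.
ΔS = 0: S: 0 → 1 — fails.

the ΔS = 0 rule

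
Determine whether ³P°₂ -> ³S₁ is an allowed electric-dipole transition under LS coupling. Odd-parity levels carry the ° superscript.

allowed

Parity must change: odd → even — passes.
ΔS = 0: S: 1 → 1 — passes.
ΔL = 0, ±1 (not L=0↔0): L: 1 → 0, ΔL = -1 — passes.
ΔJ = 0, ±1 (not J=0↔0): J: 2 → 1, ΔJ = -1 — passes.
All four E1 rules are satisfied.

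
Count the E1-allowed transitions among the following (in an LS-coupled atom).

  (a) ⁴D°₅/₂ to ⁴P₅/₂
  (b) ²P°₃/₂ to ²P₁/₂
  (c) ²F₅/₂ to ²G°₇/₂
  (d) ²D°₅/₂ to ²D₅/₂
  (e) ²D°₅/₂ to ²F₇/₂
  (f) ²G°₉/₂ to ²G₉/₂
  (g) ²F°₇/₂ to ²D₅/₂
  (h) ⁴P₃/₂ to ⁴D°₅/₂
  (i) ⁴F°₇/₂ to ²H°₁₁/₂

8

(a) allowed
(b) allowed
(c) allowed
(d) allowed
(e) allowed
(f) allowed
(g) allowed
(h) allowed
(i) forbidden (parity, ΔS, ΔL, ΔJ fail)
Total allowed: 8 of 9.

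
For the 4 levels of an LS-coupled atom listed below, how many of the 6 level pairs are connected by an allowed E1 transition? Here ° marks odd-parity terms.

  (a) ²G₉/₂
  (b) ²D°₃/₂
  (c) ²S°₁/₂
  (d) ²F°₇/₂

1

(a)–(b): forbidden (ΔL, ΔJ).
(a)–(c): forbidden (ΔL, ΔJ).
(a)–(d): allowed.
(b)–(c): forbidden (parity, ΔL).
(b)–(d): forbidden (parity, ΔJ).
(c)–(d): forbidden (parity, ΔL, ΔJ).
Allowed pairs: 1 of 6.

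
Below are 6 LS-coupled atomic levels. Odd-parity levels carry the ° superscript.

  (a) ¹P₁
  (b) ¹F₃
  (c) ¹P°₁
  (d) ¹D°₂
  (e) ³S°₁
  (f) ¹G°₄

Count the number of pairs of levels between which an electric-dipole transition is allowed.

4

(a)–(b): forbidden (parity, ΔL, ΔJ).
(a)–(c): allowed.
(a)–(d): allowed.
(a)–(e): forbidden (ΔS).
(a)–(f): forbidden (ΔL, ΔJ).
(b)–(c): forbidden (ΔL, ΔJ).
(b)–(d): allowed.
(b)–(e): forbidden (ΔS, ΔL, ΔJ).
(b)–(f): allowed.
(c)–(d): forbidden (parity).
(c)–(e): forbidden (parity, ΔS).
(c)–(f): forbidden (parity, ΔL, ΔJ).
(d)–(e): forbidden (parity, ΔS, ΔL).
(d)–(f): forbidden (parity, ΔL, ΔJ).
(e)–(f): forbidden (parity, ΔS, ΔL, ΔJ).
Allowed pairs: 4 of 15.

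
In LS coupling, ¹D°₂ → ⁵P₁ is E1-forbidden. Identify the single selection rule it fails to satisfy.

the ΔS = 0 rule

Reading off the term symbols: S 0→2, L 2→1, J 2→1, parity odd→even.
Parity must change: odd → even — ok.
ΔS = 0: S: 0 → 2 — fails.
ΔL = 0, ±1 (not L=0↔0): L: 2 → 1, ΔL = -1 — ok.
ΔJ = 0, ±1 (not J=0↔0): J: 2 → 1, ΔJ = -1 — ok.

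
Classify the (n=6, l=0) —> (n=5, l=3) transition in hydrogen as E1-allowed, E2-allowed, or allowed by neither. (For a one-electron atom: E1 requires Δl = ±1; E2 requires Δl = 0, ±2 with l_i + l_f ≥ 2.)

neither

Δl = 3 − 0 = +3; l_i + l_f = 3.
E1 (Δl = ±1): not satisfied.
E2 (Δl = 0,±2, l_i+l_f ≥ 2): not satisfied.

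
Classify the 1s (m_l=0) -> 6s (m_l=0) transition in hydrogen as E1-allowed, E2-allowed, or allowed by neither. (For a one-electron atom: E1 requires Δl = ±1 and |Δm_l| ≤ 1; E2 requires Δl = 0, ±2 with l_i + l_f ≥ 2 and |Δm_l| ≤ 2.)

Δl = 0 − 0 = +0; l_i + l_f = 0.
Δm_l = +0.
E1 (Δl = ±1, |Δm_l| ≤ 1): not satisfied.
E2 (Δl = 0,±2, l_i+l_f ≥ 2, |Δm_l| ≤ 2): not satisfied.

neither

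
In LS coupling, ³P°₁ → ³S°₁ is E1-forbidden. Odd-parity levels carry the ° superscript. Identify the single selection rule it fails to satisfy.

parity

Initial level: S=1, L=1, J=1, parity odd. Final level: S=1, L=0, J=1, parity odd.
Parity must change: odd → odd — ✗.
ΔS = 0: S: 1 → 1 — ✓.
ΔL = 0, ±1 (not L=0↔0): L: 1 → 0, ΔL = -1 — ✓.
ΔJ = 0, ±1 (not J=0↔0): J: 1 → 1, ΔJ = +0 — ✓.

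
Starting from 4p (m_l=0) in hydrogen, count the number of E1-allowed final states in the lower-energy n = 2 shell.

E1 requires Δl = ±1, so l_f ∈ {0, 2}; with 0 ≤ l_f ≤ n_f−1 = 1, the allowed l_f values are {0}.
For l_f = 0: m_f ∈ {m_i−1, m_i, m_i+1} ∩ [−0, 0] = {0} → 1 state.
Total: 1.

1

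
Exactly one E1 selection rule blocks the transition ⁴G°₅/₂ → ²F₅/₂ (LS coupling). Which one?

the ΔS = 0 rule

Initial level: S=3/2, L=4, J=5/2, parity odd. Final level: S=1/2, L=3, J=5/2, parity even.
ΔJ = 0, ±1 (not J=0↔0): J: 5/2 → 5/2, ΔJ = +0 — passes.
ΔL = 0, ±1 (not L=0↔0): L: 4 → 3, ΔL = -1 — passes.
Parity must change: odd → even — passes.
ΔS = 0: S: 3/2 → 1/2 — fails.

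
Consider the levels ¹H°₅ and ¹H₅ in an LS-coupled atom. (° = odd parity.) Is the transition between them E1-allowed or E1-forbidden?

allowed

Parity must change: odd → even — satisfied.
ΔS = 0: S: 0 → 0 — satisfied.
ΔL = 0, ±1 (not L=0↔0): L: 5 → 5, ΔL = +0 — satisfied.
ΔJ = 0, ±1 (not J=0↔0): J: 5 → 5, ΔJ = +0 — satisfied.
All four E1 rules are satisfied.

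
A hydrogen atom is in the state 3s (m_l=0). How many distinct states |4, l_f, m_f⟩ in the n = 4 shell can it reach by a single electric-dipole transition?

3

E1 requires Δl = ±1, so l_f ∈ {-1, 1}; with 0 ≤ l_f ≤ n_f−1 = 3, the allowed l_f values are {1}.
For l_f = 1: m_f ∈ {m_i−1, m_i, m_i+1} ∩ [−1, 1] = {-1, 0, 1} → 3 states.
Total: 3.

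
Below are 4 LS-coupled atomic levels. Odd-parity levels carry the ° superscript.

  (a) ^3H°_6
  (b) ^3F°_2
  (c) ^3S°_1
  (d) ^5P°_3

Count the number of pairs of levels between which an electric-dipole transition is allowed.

(a)–(b): forbidden (parity, ΔL, ΔJ).
(a)–(c): forbidden (parity, ΔL, ΔJ).
(a)–(d): forbidden (parity, ΔS, ΔL, ΔJ).
(b)–(c): forbidden (parity, ΔL).
(b)–(d): forbidden (parity, ΔS, ΔL).
(c)–(d): forbidden (parity, ΔS, ΔJ).
Allowed pairs: 0 of 6.

0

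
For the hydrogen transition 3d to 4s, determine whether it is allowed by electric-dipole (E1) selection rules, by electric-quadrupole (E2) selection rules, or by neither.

Δl = 0 − 2 = -2; l_i + l_f = 2.
E1 (Δl = ±1): not satisfied.
E2 (Δl = 0,±2, l_i+l_f ≥ 2): satisfied.

E2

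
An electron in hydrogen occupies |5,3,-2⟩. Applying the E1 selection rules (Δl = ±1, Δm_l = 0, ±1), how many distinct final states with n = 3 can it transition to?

E1 requires Δl = ±1, so l_f ∈ {2, 4}; with 0 ≤ l_f ≤ n_f−1 = 2, the allowed l_f values are {2}.
For l_f = 2: m_f ∈ {m_i−1, m_i, m_i+1} ∩ [−2, 2] = {-2, -1} → 2 states.
Total: 2.

2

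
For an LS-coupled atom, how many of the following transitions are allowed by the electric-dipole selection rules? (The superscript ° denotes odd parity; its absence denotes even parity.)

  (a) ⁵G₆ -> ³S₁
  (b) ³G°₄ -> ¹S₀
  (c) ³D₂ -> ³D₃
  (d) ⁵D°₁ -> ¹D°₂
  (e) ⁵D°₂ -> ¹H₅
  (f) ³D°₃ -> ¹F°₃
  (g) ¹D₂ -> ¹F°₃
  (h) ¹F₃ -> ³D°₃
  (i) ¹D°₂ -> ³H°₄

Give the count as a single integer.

1

(a) forbidden (parity, ΔS, ΔL, ΔJ fail)
(b) forbidden (ΔS, ΔL, ΔJ fail)
(c) forbidden (parity fails)
(d) forbidden (parity, ΔS fail)
(e) forbidden (ΔS, ΔL, ΔJ fail)
(f) forbidden (parity, ΔS fail)
(g) allowed
(h) forbidden (ΔS fails)
(i) forbidden (parity, ΔS, ΔL, ΔJ fail)
Total allowed: 1 of 9.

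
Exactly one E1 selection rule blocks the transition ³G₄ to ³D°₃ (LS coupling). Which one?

Initial level: S=1, L=4, J=4, parity even. Final level: S=1, L=2, J=3, parity odd.
Parity must change: even → odd — ok.
ΔL = 0, ±1 (not L=0↔0): L: 4 → 2, ΔL = -2 — fails.
ΔJ = 0, ±1 (not J=0↔0): J: 4 → 3, ΔJ = -1 — ok.
ΔS = 0: S: 1 → 1 — ok.

the ΔL = 0, ±1 rule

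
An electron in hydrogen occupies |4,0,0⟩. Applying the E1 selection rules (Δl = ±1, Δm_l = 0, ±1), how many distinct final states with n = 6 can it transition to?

3

E1 requires Δl = ±1, so l_f ∈ {-1, 1}; with 0 ≤ l_f ≤ n_f−1 = 5, the allowed l_f values are {1}.
For l_f = 1: m_f ∈ {m_i−1, m_i, m_i+1} ∩ [−1, 1] = {-1, 0, 1} → 3 states.
Total: 3.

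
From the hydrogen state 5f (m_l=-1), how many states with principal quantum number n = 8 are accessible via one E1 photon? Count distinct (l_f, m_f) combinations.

E1 requires Δl = ±1, so l_f ∈ {2, 4}; with 0 ≤ l_f ≤ n_f−1 = 7, the allowed l_f values are {2, 4}.
For l_f = 2: m_f ∈ {m_i−1, m_i, m_i+1} ∩ [−2, 2] = {-2, -1, 0} → 3 states.
For l_f = 4: m_f ∈ {m_i−1, m_i, m_i+1} ∩ [−4, 4] = {-2, -1, 0} → 3 states.
Total: 6.

6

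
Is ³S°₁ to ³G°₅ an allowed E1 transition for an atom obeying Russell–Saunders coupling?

forbidden

Reading off the term symbols: S 1→1, L 0→4, J 1→5, parity odd→odd.
Parity must change: odd → odd — ✗.
ΔS = 0: S: 1 → 1 — ✓.
ΔL = 0, ±1 (not L=0↔0): L: 0 → 4, ΔL = +4 — ✗.
ΔJ = 0, ±1 (not J=0↔0): J: 1 → 5, ΔJ = +4 — ✗.
Rule(s) violated: parity, ΔL, ΔJ.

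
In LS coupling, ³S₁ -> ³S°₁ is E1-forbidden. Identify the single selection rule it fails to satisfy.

ΔL = 0, ±1 (not L=0↔0): L: 0 → 0, ΔL = +0 — ✗.
ΔJ = 0, ±1 (not J=0↔0): J: 1 → 1, ΔJ = +0 — ✓.
ΔS = 0: S: 1 → 1 — ✓.
Parity must change: even → odd — ✓.

the L=0 ↔ L=0 exclusion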